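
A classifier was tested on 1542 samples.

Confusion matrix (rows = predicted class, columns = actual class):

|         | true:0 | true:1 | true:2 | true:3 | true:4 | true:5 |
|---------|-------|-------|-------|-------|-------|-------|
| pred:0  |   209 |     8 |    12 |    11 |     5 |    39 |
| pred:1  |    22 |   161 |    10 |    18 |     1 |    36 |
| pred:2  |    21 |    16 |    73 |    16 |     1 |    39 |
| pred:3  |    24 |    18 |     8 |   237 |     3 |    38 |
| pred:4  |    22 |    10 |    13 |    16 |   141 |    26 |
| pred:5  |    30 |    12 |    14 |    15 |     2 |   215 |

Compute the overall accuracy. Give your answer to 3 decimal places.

Accuracy = trace / total = (209+161+73+237+141+215=1036) / 1542 = 1036/1542 = 0.672

0.672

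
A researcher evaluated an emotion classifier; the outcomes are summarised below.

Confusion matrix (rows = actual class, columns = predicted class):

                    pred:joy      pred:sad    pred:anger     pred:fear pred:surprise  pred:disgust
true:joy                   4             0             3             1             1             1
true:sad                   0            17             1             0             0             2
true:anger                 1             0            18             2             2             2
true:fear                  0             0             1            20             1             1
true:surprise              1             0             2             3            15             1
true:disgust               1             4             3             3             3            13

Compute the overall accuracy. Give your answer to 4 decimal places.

Accuracy = trace / total = (4+17+18+20+15+13=87) / 127 = 87/127 = 0.6850

0.6850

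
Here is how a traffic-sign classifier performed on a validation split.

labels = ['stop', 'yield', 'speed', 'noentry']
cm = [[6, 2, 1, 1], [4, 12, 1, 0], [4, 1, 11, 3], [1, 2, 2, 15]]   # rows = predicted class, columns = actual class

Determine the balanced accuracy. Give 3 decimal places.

Balanced accuracy = mean of per-class recall.
  stop: recall = 6/15 = 0.4000
  yield: recall = 12/17 = 0.7059
  speed: recall = 11/15 = 0.7333
  noentry: recall = 15/19 = 0.7895
Mean = (0.4000 + 0.7059 + 0.7333 + 0.7895) / 4 = 0.657

0.657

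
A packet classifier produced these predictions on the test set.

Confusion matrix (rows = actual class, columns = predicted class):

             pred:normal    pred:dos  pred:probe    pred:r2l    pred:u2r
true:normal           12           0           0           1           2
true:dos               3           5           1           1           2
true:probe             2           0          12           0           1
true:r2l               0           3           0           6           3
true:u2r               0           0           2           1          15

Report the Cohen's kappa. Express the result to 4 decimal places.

0.6123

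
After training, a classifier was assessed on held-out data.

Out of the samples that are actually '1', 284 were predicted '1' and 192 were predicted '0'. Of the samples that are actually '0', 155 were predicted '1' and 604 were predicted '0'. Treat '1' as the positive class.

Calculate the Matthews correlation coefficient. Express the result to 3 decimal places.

0.399

MCC = (TP·TN − FP·FN) / √((TP+FP)(TP+FN)(TN+FP)(TN+FN))
Numerator = 284·604 − 155·192 = 141776
Denominator = √(439·476·759·796) = √126248526096 = 355314.6860
MCC = 141776 / 355314.6860 = 0.399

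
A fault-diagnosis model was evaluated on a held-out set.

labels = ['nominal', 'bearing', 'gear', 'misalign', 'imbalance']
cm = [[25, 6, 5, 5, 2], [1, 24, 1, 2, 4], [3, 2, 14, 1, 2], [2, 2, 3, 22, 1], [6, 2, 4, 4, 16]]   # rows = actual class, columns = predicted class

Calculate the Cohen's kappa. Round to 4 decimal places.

0.5417

Observed agreement pₒ = trace/N = 101/159 = 0.63522
Expected agreement pₑ = Σ (rowᵢ·colᵢ)/N² = (43·37 + 32·36 + 22·27 + 30·34 + 32·25)/159² = 0.20399
κ = (pₒ − pₑ)/(1 − pₑ) = (0.63522 − 0.20399)/(1 − 0.20399) = 0.5417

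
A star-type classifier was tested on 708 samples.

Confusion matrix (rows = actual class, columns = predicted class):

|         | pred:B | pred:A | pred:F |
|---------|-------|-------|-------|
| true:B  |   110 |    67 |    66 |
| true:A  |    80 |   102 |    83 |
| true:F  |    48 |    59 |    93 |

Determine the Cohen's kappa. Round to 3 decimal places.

0.147

Observed agreement pₒ = trace/N = 305/708 = 0.4308
Expected agreement pₑ = Σ (rowᵢ·colᵢ)/N² = (243·238 + 265·228 + 200·242)/708² = 0.3325
κ = (pₒ − pₑ)/(1 − pₑ) = (0.4308 − 0.3325)/(1 − 0.3325) = 0.147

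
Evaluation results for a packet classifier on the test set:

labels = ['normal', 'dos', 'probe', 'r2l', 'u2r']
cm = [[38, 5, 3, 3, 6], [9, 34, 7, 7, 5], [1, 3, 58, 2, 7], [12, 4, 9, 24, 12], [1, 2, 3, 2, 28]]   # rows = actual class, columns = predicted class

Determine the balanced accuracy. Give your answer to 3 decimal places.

Balanced accuracy = mean of per-class recall.
  normal: recall = 38/55 = 0.6909
  dos: recall = 34/62 = 0.5484
  probe: recall = 58/71 = 0.8169
  r2l: recall = 24/61 = 0.3934
  u2r: recall = 28/36 = 0.7778
Mean = (0.6909 + 0.5484 + 0.8169 + 0.3934 + 0.7778) / 5 = 0.645

0.645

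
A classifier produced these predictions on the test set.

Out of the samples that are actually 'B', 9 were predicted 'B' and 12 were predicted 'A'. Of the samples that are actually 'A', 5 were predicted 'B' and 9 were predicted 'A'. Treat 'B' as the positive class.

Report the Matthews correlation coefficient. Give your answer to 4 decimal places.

0.0714

MCC = (TP·TN − FP·FN) / √((TP+FP)(TP+FN)(TN+FP)(TN+FN))
Numerator = 9·9 − 5·12 = 21
Denominator = √(14·21·14·21) = √86436 = 294.0000
MCC = 21 / 294.0000 = 0.0714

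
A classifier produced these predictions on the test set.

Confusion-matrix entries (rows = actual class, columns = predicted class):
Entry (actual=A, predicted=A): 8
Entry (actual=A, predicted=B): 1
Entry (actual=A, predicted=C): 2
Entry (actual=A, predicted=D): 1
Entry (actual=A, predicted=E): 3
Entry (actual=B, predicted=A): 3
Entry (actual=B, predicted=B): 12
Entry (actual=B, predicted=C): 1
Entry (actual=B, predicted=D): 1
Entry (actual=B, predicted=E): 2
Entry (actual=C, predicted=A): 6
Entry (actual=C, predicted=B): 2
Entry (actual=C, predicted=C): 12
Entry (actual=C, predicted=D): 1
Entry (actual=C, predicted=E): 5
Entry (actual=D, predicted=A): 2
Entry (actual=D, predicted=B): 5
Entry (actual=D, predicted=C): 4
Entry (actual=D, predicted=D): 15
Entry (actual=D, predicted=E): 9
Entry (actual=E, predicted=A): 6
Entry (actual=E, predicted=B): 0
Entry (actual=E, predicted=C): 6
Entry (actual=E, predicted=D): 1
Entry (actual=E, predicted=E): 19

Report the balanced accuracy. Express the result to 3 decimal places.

Balanced accuracy = mean of per-class recall.
  A: recall = 8/15 = 0.5333
  B: recall = 12/19 = 0.6316
  C: recall = 12/26 = 0.4615
  D: recall = 15/35 = 0.4286
  E: recall = 19/32 = 0.5938
Mean = (0.5333 + 0.6316 + 0.4615 + 0.4286 + 0.5938) / 5 = 0.530

0.530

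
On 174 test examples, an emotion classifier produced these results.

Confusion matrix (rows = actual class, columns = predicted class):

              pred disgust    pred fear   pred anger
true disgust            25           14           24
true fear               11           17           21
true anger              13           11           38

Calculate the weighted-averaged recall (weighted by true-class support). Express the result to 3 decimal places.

Per-class recall (TP/(TP+FN)):
  disgust: TP=25, FN=14+24=38 → 25/63 = 0.3968
  fear: TP=17, FN=11+21=32 → 17/49 = 0.3469
  anger: TP=38, FN=13+11=24 → 38/62 = 0.6129
Weighted-recall = Σ (supportᵢ/N)·recallᵢ with N=174: (63/174)·0.3968 + (49/174)·0.3469 + (62/174)·0.6129 = 0.460

0.460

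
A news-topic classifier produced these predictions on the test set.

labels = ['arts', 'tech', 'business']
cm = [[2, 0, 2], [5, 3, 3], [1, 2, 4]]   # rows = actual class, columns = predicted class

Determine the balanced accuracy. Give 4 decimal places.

0.4481

Balanced accuracy = mean of per-class recall.
  arts: recall = 2/4 = 0.50000
  tech: recall = 3/11 = 0.27273
  business: recall = 4/7 = 0.57143
Mean = (0.50000 + 0.27273 + 0.57143) / 3 = 0.4481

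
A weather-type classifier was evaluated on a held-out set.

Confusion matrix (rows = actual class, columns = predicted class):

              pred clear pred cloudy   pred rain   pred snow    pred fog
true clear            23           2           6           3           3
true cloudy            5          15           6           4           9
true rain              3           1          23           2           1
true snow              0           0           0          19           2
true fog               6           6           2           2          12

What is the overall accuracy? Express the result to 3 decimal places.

0.594

Accuracy = trace / total = (23+15+23+19+12=92) / 155 = 92/155 = 0.594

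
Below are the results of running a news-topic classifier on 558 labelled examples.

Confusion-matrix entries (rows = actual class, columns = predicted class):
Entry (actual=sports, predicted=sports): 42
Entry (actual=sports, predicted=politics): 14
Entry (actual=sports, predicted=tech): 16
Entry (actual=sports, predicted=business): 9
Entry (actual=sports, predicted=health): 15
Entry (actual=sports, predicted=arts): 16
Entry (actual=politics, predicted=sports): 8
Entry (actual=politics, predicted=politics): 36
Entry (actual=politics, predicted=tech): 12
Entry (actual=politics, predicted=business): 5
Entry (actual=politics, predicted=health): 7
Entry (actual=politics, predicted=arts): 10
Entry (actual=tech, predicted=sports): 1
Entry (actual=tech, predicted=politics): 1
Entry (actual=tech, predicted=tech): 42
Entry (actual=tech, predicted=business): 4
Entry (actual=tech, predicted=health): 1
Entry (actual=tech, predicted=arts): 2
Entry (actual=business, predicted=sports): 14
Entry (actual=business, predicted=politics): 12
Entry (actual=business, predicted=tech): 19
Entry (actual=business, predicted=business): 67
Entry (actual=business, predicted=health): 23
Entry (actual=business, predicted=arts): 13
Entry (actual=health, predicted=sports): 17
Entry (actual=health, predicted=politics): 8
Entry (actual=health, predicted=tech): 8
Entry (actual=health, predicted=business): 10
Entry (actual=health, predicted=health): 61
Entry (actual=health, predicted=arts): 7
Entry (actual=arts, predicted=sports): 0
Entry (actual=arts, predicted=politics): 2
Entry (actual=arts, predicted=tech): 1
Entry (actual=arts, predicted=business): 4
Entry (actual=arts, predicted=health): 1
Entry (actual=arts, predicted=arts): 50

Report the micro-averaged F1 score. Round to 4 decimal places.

Micro-averaging pools counts across classes: ΣTP=298, ΣFP=260, ΣFN=260.
Micro-F1 score = 2·TP/(2·TP+FP+FN) on pooled counts = 0.5341 (equals overall accuracy in single-label multiclass).

0.5341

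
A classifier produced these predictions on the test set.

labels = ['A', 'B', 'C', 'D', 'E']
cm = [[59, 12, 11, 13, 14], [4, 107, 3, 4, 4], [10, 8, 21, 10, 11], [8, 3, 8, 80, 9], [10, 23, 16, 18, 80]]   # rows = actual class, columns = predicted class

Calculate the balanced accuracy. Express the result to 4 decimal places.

0.6107

Balanced accuracy = mean of per-class recall.
  A: recall = 59/109 = 0.54128
  B: recall = 107/122 = 0.87705
  C: recall = 21/60 = 0.35000
  D: recall = 80/108 = 0.74074
  E: recall = 80/147 = 0.54422
Mean = (0.54128 + 0.87705 + 0.35000 + 0.74074 + 0.54422) / 5 = 0.6107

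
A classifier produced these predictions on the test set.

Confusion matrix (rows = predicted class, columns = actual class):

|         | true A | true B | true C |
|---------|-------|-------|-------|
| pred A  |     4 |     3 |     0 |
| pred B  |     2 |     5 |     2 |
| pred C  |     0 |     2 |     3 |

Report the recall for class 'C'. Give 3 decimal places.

Treat 'C' as positive and all other classes as negative.
recall = TP/(TP+FN).
C: TP=3, FN=0+2=2 → 3/5 = 0.6000

0.600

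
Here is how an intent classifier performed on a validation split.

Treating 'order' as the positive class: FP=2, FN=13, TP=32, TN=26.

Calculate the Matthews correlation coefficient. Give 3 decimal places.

0.624

MCC = (TP·TN − FP·FN) / √((TP+FP)(TP+FN)(TN+FP)(TN+FN))
Numerator = 32·26 − 2·13 = 806
Denominator = √(34·45·28·39) = √1670760 = 1292.5788
MCC = 806 / 1292.5788 = 0.624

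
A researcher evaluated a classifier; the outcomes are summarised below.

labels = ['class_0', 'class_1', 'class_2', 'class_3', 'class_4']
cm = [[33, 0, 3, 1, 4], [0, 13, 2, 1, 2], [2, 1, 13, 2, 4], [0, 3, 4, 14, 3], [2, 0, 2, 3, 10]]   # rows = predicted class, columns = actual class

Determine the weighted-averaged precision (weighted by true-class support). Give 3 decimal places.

0.672

Per-class precision (TP/(TP+FP)):
  class_0: TP=33, FP=0+3+1+4=8 → 33/41 = 0.8049
  class_1: TP=13, FP=0+2+1+2=5 → 13/18 = 0.7222
  class_2: TP=13, FP=2+1+2+4=9 → 13/22 = 0.5909
  class_3: TP=14, FP=0+3+4+3=10 → 14/24 = 0.5833
  class_4: TP=10, FP=2+0+2+3=7 → 10/17 = 0.5882
Weighted-precision = Σ (supportᵢ/N)·precisionᵢ with N=122: (37/122)·0.8049 + (17/122)·0.7222 + (24/122)·0.5909 + (21/122)·0.5833 + (23/122)·0.5882 = 0.672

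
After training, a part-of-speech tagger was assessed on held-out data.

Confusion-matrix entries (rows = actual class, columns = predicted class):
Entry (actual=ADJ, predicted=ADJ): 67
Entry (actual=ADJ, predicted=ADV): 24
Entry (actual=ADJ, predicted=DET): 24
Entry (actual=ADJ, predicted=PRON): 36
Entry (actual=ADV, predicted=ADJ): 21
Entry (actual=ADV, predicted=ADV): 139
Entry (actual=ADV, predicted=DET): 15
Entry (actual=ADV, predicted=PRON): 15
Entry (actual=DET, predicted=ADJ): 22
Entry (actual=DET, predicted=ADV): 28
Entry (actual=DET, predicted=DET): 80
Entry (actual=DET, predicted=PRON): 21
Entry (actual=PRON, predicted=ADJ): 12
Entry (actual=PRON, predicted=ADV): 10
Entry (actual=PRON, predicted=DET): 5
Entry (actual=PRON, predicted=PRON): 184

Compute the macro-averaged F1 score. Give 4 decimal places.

0.6429

Per-class F1 score (2·TP/(2·TP+FP+FN)):
  ADJ: TP=67, FP=21+22+12=55, FN=24+24+36=84 → 134/273 = 0.49084
  ADV: TP=139, FP=24+28+10=62, FN=21+15+15=51 → 278/391 = 0.71100
  DET: TP=80, FP=24+15+5=44, FN=22+28+21=71 → 160/275 = 0.58182
  PRON: TP=184, FP=36+15+21=72, FN=12+10+5=27 → 368/467 = 0.78801
Macro-F1 score = mean = (0.49084 + 0.71100 + 0.58182 + 0.78801) / 4 = 0.6429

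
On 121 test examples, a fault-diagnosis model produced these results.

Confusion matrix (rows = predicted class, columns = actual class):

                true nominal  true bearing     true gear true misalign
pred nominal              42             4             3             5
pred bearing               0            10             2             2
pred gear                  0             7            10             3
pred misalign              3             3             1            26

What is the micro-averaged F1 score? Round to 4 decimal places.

0.7273

Micro-averaging pools counts across classes: ΣTP=88, ΣFP=33, ΣFN=33.
Micro-F1 score = 2·TP/(2·TP+FP+FN) on pooled counts = 0.7273 (equals overall accuracy in single-label multiclass).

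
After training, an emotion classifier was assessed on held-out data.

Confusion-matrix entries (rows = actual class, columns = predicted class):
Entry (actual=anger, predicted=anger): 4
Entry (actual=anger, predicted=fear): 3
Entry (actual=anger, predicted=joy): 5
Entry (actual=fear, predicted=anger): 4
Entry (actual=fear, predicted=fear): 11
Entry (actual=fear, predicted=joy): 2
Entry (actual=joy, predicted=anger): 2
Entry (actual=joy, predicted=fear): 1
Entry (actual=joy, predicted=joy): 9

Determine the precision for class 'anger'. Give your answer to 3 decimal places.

One-vs-rest for 'anger': TP = diagonal; FP = other classes predicted 'anger'; FN = 'anger' predicted as other.
precision = TP/(TP+FP).
anger: TP=4, FP=4+2=6 → 4/10 = 0.4000

0.400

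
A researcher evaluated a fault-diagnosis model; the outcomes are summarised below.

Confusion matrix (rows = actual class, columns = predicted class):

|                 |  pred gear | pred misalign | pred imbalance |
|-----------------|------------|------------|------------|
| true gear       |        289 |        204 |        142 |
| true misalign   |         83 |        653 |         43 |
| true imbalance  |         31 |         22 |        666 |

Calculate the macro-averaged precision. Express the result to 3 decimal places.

Per-class precision (TP/(TP+FP)):
  gear: TP=289, FP=83+31=114 → 289/403 = 0.7171
  misalign: TP=653, FP=204+22=226 → 653/879 = 0.7429
  imbalance: TP=666, FP=142+43=185 → 666/851 = 0.7826
Macro-precision = mean = (0.7171 + 0.7429 + 0.7826) / 3 = 0.748

0.748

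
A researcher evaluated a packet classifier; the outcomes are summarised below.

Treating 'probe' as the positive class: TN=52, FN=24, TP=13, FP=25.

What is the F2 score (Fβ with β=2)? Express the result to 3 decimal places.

0.349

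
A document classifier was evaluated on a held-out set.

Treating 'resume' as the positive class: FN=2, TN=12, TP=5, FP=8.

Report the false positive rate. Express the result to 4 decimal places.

0.4000

FPR = FP/(FP+TN) = 8/(8+12) = 0.4000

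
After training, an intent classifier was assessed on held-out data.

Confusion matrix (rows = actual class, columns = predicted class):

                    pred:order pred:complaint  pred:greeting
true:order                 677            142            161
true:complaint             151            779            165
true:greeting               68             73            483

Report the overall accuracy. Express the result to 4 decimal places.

Accuracy = trace / total = (677+779+483=1939) / 2699 = 1939/2699 = 0.7184

0.7184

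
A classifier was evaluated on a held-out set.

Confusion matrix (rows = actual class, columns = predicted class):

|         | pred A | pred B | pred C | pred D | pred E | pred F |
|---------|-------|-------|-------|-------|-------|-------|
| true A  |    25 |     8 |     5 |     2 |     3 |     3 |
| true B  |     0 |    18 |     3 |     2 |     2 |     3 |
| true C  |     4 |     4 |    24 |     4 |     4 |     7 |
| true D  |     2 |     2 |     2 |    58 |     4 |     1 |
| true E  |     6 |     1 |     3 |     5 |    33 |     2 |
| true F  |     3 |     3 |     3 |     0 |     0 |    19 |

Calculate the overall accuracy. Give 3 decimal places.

Accuracy = trace / total = (25+18+24+58+33+19=177) / 268 = 177/268 = 0.660

0.660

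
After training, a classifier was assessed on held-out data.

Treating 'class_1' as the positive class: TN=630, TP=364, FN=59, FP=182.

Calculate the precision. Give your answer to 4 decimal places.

Precision = TP/(TP+FP) = 364/(364+182) = 364/546 = 0.6667

0.6667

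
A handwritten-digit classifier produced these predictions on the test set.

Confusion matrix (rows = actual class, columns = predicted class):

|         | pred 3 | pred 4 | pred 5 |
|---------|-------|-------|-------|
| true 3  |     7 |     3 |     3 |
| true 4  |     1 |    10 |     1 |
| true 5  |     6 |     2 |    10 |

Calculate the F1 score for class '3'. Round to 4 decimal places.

Treat '3' as positive and all other classes as negative.
F1 score = 2·TP/(2·TP+FP+FN).
3: TP=7, FP=1+6=7, FN=3+3=6 → 14/27 = 0.51852

0.5185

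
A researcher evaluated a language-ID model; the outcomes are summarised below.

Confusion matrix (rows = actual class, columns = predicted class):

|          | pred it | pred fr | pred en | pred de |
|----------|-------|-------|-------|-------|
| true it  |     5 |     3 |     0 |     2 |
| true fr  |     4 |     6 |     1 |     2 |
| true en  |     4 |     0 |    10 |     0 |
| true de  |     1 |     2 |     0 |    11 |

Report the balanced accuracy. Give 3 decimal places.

Balanced accuracy = mean of per-class recall.
  it: recall = 5/10 = 0.5000
  fr: recall = 6/13 = 0.4615
  en: recall = 10/14 = 0.7143
  de: recall = 11/14 = 0.7857
Mean = (0.5000 + 0.4615 + 0.7143 + 0.7857) / 4 = 0.615

0.615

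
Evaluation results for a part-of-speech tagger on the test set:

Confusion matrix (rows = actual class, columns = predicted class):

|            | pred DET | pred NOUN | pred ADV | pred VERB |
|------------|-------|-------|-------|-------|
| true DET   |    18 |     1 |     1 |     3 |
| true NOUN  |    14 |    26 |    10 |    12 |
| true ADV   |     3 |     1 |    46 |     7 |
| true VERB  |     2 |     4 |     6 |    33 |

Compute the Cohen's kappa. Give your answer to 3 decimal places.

0.541

Observed agreement pₒ = trace/N = 123/187 = 0.6578
Expected agreement pₑ = Σ (rowᵢ·colᵢ)/N² = (23·37 + 62·32 + 57·63 + 45·55)/187² = 0.2545
κ = (pₒ − pₑ)/(1 − pₑ) = (0.6578 − 0.2545)/(1 − 0.2545) = 0.541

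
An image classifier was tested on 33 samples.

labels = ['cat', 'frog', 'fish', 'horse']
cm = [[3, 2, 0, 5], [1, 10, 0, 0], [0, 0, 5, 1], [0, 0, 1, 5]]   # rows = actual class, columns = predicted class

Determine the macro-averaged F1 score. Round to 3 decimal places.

0.680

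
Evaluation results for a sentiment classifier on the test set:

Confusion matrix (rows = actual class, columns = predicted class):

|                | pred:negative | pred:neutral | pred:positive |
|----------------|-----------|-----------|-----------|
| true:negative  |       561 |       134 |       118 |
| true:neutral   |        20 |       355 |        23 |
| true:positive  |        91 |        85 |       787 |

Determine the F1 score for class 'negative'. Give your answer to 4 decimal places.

0.7556

F1 score = 2·TP/(2·TP+FP+FN).
negative: TP=561, FP=20+91=111, FN=134+118=252 → 1122/1485 = 0.75556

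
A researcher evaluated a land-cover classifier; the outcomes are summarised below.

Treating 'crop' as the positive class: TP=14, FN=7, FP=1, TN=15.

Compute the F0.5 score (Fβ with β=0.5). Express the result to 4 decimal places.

Fβ = (1+β²)·TP / ((1+β²)·TP + β²·FN + FP), with β²=1/4
= 1.25·14 / (1.25·14 + 0.25·7 + 1) = 0.8642

0.8642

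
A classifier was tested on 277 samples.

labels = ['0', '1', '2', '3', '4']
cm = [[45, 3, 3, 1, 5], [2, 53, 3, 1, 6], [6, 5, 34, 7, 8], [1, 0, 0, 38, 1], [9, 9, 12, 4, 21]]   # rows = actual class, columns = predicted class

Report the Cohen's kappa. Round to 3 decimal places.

Observed agreement pₒ = trace/N = 191/277 = 0.6895
Expected agreement pₑ = Σ (rowᵢ·colᵢ)/N² = (57·63 + 65·70 + 60·52 + 40·51 + 55·41)/277² = 0.2027
κ = (pₒ − pₑ)/(1 − pₑ) = (0.6895 − 0.2027)/(1 − 0.2027) = 0.611

0.611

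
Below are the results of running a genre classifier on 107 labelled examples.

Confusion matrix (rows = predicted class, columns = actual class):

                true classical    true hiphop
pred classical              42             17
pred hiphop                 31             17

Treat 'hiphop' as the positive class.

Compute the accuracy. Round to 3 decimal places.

0.551

Accuracy = (TP+TN)/N = (17+42)/107 = 0.551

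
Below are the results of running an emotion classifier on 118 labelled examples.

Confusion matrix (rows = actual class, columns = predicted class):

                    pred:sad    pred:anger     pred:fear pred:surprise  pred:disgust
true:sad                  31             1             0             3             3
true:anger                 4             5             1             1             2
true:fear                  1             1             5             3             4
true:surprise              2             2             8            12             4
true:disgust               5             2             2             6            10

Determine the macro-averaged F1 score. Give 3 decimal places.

Per-class F1 score (2·TP/(2·TP+FP+FN)):
  sad: TP=31, FP=4+1+2+5=12, FN=1+0+3+3=7 → 62/81 = 0.7654
  anger: TP=5, FP=1+1+2+2=6, FN=4+1+1+2=8 → 10/24 = 0.4167
  fear: TP=5, FP=0+1+8+2=11, FN=1+1+3+4=9 → 10/30 = 0.3333
  surprise: TP=12, FP=3+1+3+6=13, FN=2+2+8+4=16 → 24/53 = 0.4528
  disgust: TP=10, FP=3+2+4+4=13, FN=5+2+2+6=15 → 20/48 = 0.4167
Macro-F1 score = mean = (0.7654 + 0.4167 + 0.3333 + 0.4528 + 0.4167) / 5 = 0.477

0.477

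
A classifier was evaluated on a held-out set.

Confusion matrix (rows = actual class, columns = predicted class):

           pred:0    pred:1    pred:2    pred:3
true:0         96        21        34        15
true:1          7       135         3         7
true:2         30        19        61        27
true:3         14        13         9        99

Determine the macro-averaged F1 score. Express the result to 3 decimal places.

0.652

Per-class F1 score (2·TP/(2·TP+FP+FN)):
  0: TP=96, FP=7+30+14=51, FN=21+34+15=70 → 192/313 = 0.6134
  1: TP=135, FP=21+19+13=53, FN=7+3+7=17 → 270/340 = 0.7941
  2: TP=61, FP=34+3+9=46, FN=30+19+27=76 → 122/244 = 0.5000
  3: TP=99, FP=15+7+27=49, FN=14+13+9=36 → 198/283 = 0.6996
Macro-F1 score = mean = (0.6134 + 0.7941 + 0.5000 + 0.6996) / 4 = 0.652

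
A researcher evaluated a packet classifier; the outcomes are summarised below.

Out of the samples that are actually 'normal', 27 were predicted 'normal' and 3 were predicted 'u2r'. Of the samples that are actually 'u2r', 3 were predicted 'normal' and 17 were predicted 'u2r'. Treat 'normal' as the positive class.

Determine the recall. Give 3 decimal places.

0.900

Recall = TP/(TP+FN) = 27/(27+3) = 27/30 = 0.900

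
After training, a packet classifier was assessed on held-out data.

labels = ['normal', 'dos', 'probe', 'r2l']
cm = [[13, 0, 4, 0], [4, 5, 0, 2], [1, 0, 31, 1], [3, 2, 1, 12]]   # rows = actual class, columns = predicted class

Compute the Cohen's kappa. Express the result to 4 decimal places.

Observed agreement pₒ = trace/N = 61/79 = 0.77215
Expected agreement pₑ = Σ (rowᵢ·colᵢ)/N² = (17·21 + 11·7 + 33·36 + 18·15)/79² = 0.30316
κ = (pₒ − pₑ)/(1 − pₑ) = (0.77215 − 0.30316)/(1 − 0.30316) = 0.6730

0.6730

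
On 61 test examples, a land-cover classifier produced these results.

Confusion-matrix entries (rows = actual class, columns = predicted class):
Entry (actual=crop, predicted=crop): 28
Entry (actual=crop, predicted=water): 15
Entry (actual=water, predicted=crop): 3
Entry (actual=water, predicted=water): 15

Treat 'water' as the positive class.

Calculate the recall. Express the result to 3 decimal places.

Recall = TP/(TP+FN) = 15/(15+3) = 15/18 = 0.833

0.833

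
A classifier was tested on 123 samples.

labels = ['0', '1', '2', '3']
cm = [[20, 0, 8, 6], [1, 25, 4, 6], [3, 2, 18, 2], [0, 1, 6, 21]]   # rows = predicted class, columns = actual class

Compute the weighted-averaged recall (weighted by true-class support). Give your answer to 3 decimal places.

0.683

Per-class recall (TP/(TP+FN)):
  0: TP=20, FN=1+3+0=4 → 20/24 = 0.8333
  1: TP=25, FN=0+2+1=3 → 25/28 = 0.8929
  2: TP=18, FN=8+4+6=18 → 18/36 = 0.5000
  3: TP=21, FN=6+6+2=14 → 21/35 = 0.6000
Weighted-recall = Σ (supportᵢ/N)·recallᵢ with N=123: (24/123)·0.8333 + (28/123)·0.8929 + (36/123)·0.5000 + (35/123)·0.6000 = 0.683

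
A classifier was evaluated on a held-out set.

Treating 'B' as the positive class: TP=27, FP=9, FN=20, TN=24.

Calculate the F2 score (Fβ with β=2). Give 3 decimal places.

0.603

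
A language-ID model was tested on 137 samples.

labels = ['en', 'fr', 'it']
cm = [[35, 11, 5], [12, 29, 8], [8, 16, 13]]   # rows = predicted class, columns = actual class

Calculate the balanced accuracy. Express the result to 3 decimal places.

0.551

Balanced accuracy = mean of per-class recall.
  en: recall = 35/55 = 0.6364
  fr: recall = 29/56 = 0.5179
  it: recall = 13/26 = 0.5000
Mean = (0.6364 + 0.5179 + 0.5000) / 3 = 0.551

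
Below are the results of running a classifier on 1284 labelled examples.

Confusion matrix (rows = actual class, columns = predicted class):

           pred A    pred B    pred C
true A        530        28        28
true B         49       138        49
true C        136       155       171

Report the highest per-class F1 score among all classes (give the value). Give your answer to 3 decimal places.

Per-class F1 score (2·TP/(2·TP+FP+FN)):
  A: TP=530, FP=49+136=185, FN=28+28=56 → 1060/1301 = 0.8148
  B: TP=138, FP=28+155=183, FN=49+49=98 → 276/557 = 0.4955
  C: TP=171, FP=28+49=77, FN=136+155=291 → 342/710 = 0.4817
Highest is class 'A' with F1 score = 0.815.

0.815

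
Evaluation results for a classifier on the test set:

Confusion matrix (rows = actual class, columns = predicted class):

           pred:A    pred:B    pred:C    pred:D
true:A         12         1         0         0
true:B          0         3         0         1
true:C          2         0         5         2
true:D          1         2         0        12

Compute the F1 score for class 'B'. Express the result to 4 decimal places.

F1 score = 2·TP/(2·TP+FP+FN).
B: TP=3, FP=1+0+2=3, FN=0+0+1=1 → 6/10 = 0.60000

0.6000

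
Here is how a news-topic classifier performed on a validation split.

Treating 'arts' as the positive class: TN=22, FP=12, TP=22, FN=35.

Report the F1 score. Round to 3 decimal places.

Precision = TP/(TP+FP) = 22/34 = 0.6471
Recall = TP/(TP+FN) = 22/57 = 0.3860
F1 = 2·TP/(2·TP+FP+FN) = 44/91 = 0.484

0.484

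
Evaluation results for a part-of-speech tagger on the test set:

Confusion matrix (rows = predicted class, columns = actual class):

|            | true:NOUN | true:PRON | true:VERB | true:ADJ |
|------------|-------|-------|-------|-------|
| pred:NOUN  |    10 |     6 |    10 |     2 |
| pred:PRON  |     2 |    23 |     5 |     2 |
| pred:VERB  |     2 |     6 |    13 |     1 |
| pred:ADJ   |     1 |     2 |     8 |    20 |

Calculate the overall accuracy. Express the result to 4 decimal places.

Accuracy = trace / total = (10+23+13+20=66) / 113 = 66/113 = 0.5841

0.5841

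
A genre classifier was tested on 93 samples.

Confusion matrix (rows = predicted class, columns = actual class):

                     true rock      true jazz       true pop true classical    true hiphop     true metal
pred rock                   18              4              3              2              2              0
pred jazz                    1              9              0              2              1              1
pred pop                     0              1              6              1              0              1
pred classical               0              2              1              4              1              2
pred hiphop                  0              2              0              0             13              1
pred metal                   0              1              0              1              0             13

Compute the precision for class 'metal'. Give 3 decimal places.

0.867

Take TP from the diagonal, FP from the rest of the 'metal' prediction marginal, FN from the rest of the 'metal' actual marginal.
precision = TP/(TP+FP).
metal: TP=13, FP=0+1+0+1+0=2 → 13/15 = 0.8667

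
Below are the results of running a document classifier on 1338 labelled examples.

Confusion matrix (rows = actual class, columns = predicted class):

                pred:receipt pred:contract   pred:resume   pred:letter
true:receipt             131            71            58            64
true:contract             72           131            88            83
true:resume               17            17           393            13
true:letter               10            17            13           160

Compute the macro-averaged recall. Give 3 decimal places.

0.612

Per-class recall (TP/(TP+FN)):
  receipt: TP=131, FN=71+58+64=193 → 131/324 = 0.4043
  contract: TP=131, FN=72+88+83=243 → 131/374 = 0.3503
  resume: TP=393, FN=17+17+13=47 → 393/440 = 0.8932
  letter: TP=160, FN=10+17+13=40 → 160/200 = 0.8000
Macro-recall = mean = (0.4043 + 0.3503 + 0.8932 + 0.8000) / 4 = 0.612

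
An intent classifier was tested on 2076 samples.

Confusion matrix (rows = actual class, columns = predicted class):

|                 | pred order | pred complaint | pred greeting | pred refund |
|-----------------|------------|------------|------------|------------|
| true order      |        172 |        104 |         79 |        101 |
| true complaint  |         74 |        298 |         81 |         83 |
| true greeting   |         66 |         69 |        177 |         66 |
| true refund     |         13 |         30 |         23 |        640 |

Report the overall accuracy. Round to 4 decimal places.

0.6199

Accuracy = trace / total = (172+298+177+640=1287) / 2076 = 1287/2076 = 0.6199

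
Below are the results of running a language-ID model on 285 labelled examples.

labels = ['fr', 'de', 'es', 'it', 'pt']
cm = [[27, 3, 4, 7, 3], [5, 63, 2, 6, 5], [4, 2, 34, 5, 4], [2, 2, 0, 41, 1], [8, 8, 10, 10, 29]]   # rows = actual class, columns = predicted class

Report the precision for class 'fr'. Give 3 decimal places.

Take TP from the diagonal, FP from the rest of the 'fr' prediction marginal, FN from the rest of the 'fr' actual marginal.
precision = TP/(TP+FP).
fr: TP=27, FP=5+4+2+8=19 → 27/46 = 0.5870

0.587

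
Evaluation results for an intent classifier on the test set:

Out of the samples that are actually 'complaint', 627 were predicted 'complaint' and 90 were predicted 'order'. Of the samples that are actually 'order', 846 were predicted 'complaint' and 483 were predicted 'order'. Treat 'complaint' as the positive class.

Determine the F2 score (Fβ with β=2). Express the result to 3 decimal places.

Fβ = (1+β²)·TP / ((1+β²)·TP + β²·FN + FP), with β²=4
= 5·627 / (5·627 + 4·90 + 846) = 0.722

0.722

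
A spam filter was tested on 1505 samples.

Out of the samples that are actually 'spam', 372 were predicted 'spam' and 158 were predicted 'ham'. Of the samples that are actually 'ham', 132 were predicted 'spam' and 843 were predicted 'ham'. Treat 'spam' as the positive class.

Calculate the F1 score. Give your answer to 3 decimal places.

Precision = TP/(TP+FP) = 372/504 = 0.7381
Recall = TP/(TP+FN) = 372/530 = 0.7019
F1 = 2·TP/(2·TP+FP+FN) = 744/1034 = 0.720

0.720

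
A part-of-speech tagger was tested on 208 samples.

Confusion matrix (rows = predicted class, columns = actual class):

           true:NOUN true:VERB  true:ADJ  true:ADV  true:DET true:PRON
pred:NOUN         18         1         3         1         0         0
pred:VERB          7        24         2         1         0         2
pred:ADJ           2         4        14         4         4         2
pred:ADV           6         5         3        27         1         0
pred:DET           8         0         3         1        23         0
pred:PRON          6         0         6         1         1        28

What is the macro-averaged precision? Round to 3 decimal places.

Per-class precision (TP/(TP+FP)):
  NOUN: TP=18, FP=1+3+1+0+0=5 → 18/23 = 0.7826
  VERB: TP=24, FP=7+2+1+0+2=12 → 24/36 = 0.6667
  ADJ: TP=14, FP=2+4+4+4+2=16 → 14/30 = 0.4667
  ADV: TP=27, FP=6+5+3+1+0=15 → 27/42 = 0.6429
  DET: TP=23, FP=8+0+3+1+0=12 → 23/35 = 0.6571
  PRON: TP=28, FP=6+0+6+1+1=14 → 28/42 = 0.6667
Macro-precision = mean = (0.7826 + 0.6667 + 0.4667 + 0.6429 + 0.6571 + 0.6667) / 6 = 0.647

0.647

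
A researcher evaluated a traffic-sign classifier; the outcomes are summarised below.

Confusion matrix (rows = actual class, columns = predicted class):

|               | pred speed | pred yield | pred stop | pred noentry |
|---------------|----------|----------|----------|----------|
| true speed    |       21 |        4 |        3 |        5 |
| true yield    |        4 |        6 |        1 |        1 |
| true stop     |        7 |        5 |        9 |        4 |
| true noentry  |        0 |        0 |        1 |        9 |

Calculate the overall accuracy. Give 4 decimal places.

0.5625

Accuracy = trace / total = (21+6+9+9=45) / 80 = 45/80 = 0.5625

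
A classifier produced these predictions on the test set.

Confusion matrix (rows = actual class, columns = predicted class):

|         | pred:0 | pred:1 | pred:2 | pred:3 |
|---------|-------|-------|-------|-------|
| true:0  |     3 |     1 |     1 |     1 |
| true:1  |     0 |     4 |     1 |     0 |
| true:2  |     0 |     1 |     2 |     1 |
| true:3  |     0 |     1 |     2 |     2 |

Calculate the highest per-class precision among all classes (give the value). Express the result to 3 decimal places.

Per-class precision (TP/(TP+FP)):
  0: TP=3, FP=0+0+0=0 → 3/3 = 1.0000
  1: TP=4, FP=1+1+1=3 → 4/7 = 0.5714
  2: TP=2, FP=1+1+2=4 → 2/6 = 0.3333
  3: TP=2, FP=1+0+1=2 → 2/4 = 0.5000
Highest is class '0' with precision = 1.000.

1.000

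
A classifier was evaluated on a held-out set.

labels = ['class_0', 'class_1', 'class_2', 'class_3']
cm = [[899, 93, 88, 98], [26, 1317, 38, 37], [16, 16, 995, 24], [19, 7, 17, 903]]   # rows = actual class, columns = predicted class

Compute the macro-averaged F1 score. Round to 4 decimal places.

0.8933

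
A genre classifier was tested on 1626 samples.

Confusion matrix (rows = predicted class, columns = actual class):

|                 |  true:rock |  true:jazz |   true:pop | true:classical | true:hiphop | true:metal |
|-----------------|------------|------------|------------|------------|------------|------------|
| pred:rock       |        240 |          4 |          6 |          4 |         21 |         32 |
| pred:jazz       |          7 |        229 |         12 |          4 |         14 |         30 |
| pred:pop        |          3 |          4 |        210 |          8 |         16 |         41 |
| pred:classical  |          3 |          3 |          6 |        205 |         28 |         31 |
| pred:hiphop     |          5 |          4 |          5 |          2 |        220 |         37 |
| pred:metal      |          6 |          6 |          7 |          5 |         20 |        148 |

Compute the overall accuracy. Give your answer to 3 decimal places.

0.770

Accuracy = trace / total = (240+229+210+205+220+148=1252) / 1626 = 1252/1626 = 0.770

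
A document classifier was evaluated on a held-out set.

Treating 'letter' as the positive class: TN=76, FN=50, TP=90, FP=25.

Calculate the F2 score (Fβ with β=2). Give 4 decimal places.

Fβ = (1+β²)·TP / ((1+β²)·TP + β²·FN + FP), with β²=4
= 5·90 / (5·90 + 4·50 + 25) = 0.6667

0.6667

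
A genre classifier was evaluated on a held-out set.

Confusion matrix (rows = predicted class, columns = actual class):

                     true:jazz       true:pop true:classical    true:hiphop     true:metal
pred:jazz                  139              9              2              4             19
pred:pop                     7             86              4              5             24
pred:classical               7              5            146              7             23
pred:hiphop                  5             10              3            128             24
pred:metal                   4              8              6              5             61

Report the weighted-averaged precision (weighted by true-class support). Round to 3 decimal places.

Per-class precision (TP/(TP+FP)):
  jazz: TP=139, FP=9+2+4+19=34 → 139/173 = 0.8035
  pop: TP=86, FP=7+4+5+24=40 → 86/126 = 0.6825
  classical: TP=146, FP=7+5+7+23=42 → 146/188 = 0.7766
  hiphop: TP=128, FP=5+10+3+24=42 → 128/170 = 0.7529
  metal: TP=61, FP=4+8+6+5=23 → 61/84 = 0.7262
Weighted-precision = Σ (supportᵢ/N)·precisionᵢ with N=741: (162/741)·0.8035 + (118/741)·0.6825 + (161/741)·0.7766 + (149/741)·0.7529 + (151/741)·0.7262 = 0.752

0.752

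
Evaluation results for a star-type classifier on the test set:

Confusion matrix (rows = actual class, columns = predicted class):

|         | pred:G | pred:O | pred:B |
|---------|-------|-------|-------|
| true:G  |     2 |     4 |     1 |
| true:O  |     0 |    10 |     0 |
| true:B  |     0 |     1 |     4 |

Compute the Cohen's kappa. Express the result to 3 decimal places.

0.553

Observed agreement pₒ = trace/N = 16/22 = 0.7273
Expected agreement pₑ = Σ (rowᵢ·colᵢ)/N² = (7·2 + 10·15 + 5·5)/22² = 0.3905
κ = (pₒ − pₑ)/(1 − pₑ) = (0.7273 − 0.3905)/(1 − 0.3905) = 0.553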